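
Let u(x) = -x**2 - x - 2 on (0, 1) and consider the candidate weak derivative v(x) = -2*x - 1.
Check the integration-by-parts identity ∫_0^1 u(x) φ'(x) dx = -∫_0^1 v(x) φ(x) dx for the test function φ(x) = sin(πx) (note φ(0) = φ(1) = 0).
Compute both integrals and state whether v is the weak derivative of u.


LHS = 4/π, RHS = 4/π. Yes, v = u' weakly.

u(x) = -x**2 - x - 2, classical derivative u'(x) = -2*x - 1.
φ(x) = sin(πx), so φ'(x) = π*cos(π*x).
Note φ(0) = φ(1) = 0, so the boundary term u·φ vanishes.
LHS = ∫_0^1 u(x) φ'(x) dx = ∫_0^1 (-π*x^2*cos(π*x) - π*x*cos(π*x) - 2*π*cos(π*x)) dx. Term by term:
  ∫_0^1 -2*π*cos(π*x) dx = 0;  ∫_0^1 -π*x*cos(π*x) dx = 2/π;  ∫_0^1 -π*x^2*cos(π*x) dx = 2/π.
Sum: 0 + 2/π + 2/π = 4/π.
So LHS = 4/π.
∫_0^1 v(x) φ(x) dx = ∫_0^1 (-2*x*sin(π*x) - sin(π*x)) dx. Term by term:
  ∫_0^1 -sin(π*x) dx = -2/π;  ∫_0^1 -2*x*sin(π*x) dx = -2/π.
Sum: -2/π − 2/π = -4/π.
So RHS = -∫_0^1 v(x) φ(x) dx = 4/π.
LHS = RHS, so the identity holds for this test φ.
Moreover u is smooth here and v(x) = u'(x) = -2*x - 1 pointwise, so the identity holds for every test function. Hence v is the weak derivative of u.


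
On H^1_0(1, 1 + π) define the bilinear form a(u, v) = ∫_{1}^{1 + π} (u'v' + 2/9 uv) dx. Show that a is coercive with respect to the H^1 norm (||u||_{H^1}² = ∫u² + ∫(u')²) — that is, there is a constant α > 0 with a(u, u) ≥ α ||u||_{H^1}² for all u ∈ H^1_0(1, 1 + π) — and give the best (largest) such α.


α = 11/18

Coercivity of a(·,·) on H^1_0(1, 1 + π) means a(u, u) ≥ α ||u||_{H^1}² for every u ∈ H^1_0.
The interval has length L = π, and Poincaré/coercivity depend only on L. Here a(u, u) = ∫(u')² + (2/9)·∫u².
Here 0 < c = 2/9 < 1. The condition a(u,u) ≥ α||u||_{H^1}² reads (1−α)∫(u')² ≥ (α−c)∫u². Any admissible α is ≤ 1 (rapidly oscillating u have ∫u²/∫(u')² → 0), and α = 1 would force 0 ≥ (1−c)∫u², impossible since c < 1; so 1−α > 0. By the sharp Poincaré inequality on H^1_0 of an interval of length L, ∫(u')² ≥ (π/L)²∫u² with equality for the first sine mode sin(π(x−x₀)/L) (x₀ the left endpoint), so the inequality holds for all u iff (1−α)(π/L)² ≥ α − c, i.e. α ≤ ((π/L)² + c)/((π/L)² + 1) = (1 + c(L/π)²)/(1 + (L/π)²). With (π/L)² = 1 and c = 2/9, the largest admissible constant is α = ((π/L)² + c)/((π/L)² + 1).
Simplifying, α = 11/18.


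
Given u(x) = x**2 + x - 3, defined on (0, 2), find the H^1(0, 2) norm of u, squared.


||u||_{H^1}^2 = 416/15

The H^1 norm (squared) on an interval (0, L) is
  ||u||_{H^1}^2 = ∫_0^L u(x)^2 dx + ∫_0^L u'(x)^2 dx.
Compute u'(x) = 2*x + 1.
Then u(x)^2 = x**4 + 2*x**3 - 5*x**2 - 6*x + 9 and u'(x)^2 = 4*x**2 + 4*x + 1.
Integrate each monomial from 0 to 2 using ∫_0^2 c·x^n dx = c·2^(n+1)/(n+1):
  ∫_0^2 u(x)^2 dx = ∫_0^2 (x^4 + 2*x^3 - 5*x^2 - 6*x + 9) dx. Term by term:
    ∫_0^2 x^4 dx = 32/5;  ∫_0^2 2*x^3 dx = 8;  ∫_0^2 -5*x^2 dx = -40/3;
    ∫_0^2 -6*x dx = -12;  ∫_0^2 9 dx = 18.
  Sum: 32/5 + 8 − 40/3 − 12 + 18 = 106/15.
  ∫_0^2 u'(x)^2 dx = ∫_0^2 (4*x^2 + 4*x + 1) dx. Term by term:
    ∫_0^2 4*x^2 dx = 32/3;  ∫_0^2 4*x dx = 8;  ∫_0^2 1 dx = 2.
  Sum: 32/3 + 8 + 2 = 62/3.
Adding: ||u||_{H^1}^2 = 106/15 + 62/3 = 416/15.


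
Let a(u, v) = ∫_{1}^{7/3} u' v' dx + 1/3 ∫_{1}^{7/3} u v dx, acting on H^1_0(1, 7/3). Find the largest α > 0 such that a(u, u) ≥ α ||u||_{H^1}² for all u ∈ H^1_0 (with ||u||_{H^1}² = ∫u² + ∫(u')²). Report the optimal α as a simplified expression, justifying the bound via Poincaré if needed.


α = (16 + 27*π^2)/(3*(16 + 9*π^2))

Coercivity of a(·,·) on H^1_0(1, 7/3) means a(u, u) ≥ α ||u||_{H^1}² for every u ∈ H^1_0.
The interval has length L = 4/3, and Poincaré/coercivity depend only on L. Here a(u, u) = ∫(u')² + (1/3)·∫u².
Here 0 < c = 1/3 < 1. The condition a(u,u) ≥ α||u||_{H^1}² reads (1−α)∫(u')² ≥ (α−c)∫u². Any admissible α is ≤ 1 (rapidly oscillating u have ∫u²/∫(u')² → 0), and α = 1 would force 0 ≥ (1−c)∫u², impossible since c < 1; so 1−α > 0. By the sharp Poincaré inequality on H^1_0 of an interval of length L, ∫(u')² ≥ (π/L)²∫u² with equality for the first sine mode sin(π(x−x₀)/L) (x₀ the left endpoint), so the inequality holds for all u iff (1−α)(π/L)² ≥ α − c, i.e. α ≤ ((π/L)² + c)/((π/L)² + 1) = (1 + c(L/π)²)/(1 + (L/π)²). With (π/L)² = 9*π^2/16 and c = 1/3, the largest admissible constant is α = ((π/L)² + c)/((π/L)² + 1).
Simplifying, α = (16 + 27*π^2)/(3*(16 + 9*π^2)).


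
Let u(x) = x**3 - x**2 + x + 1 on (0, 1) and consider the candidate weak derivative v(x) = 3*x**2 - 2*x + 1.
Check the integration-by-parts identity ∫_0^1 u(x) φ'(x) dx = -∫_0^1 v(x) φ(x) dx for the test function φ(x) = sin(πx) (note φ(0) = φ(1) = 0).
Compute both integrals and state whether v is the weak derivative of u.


LHS = -3/π + 12/π^3, RHS = -3/π + 12/π^3. Yes, v = u' weakly.

u(x) = x**3 - x**2 + x + 1, classical derivative u'(x) = 3*x**2 - 2*x + 1.
φ(x) = sin(πx), so φ'(x) = π*cos(π*x).
Note φ(0) = φ(1) = 0, so the boundary term u·φ vanishes.
LHS = ∫_0^1 u(x) φ'(x) dx = ∫_0^1 (π*x^3*cos(π*x) - π*x^2*cos(π*x) + π*x*cos(π*x) + π*cos(π*x)) dx. Term by term:
  ∫_0^1 π*cos(π*x) dx = 0;  ∫_0^1 π*x*cos(π*x) dx = -2/π;  ∫_0^1 π*x^3*cos(π*x) dx = -3/π + 12/π^3;
  ∫_0^1 -π*x^2*cos(π*x) dx = 2/π.
Sum: 0 − 2/π + -3/π + 12/π^3 + 2/π = -3/π + 12/π^3.
So LHS = -3/π + 12/π^3.
∫_0^1 v(x) φ(x) dx = ∫_0^1 (3*x^2*sin(π*x) - 2*x*sin(π*x) + sin(π*x)) dx. Term by term:
  ∫_0^1 -2*x*sin(π*x) dx = -2/π;  ∫_0^1 3*x^2*sin(π*x) dx = -12/π^3 + 3/π;  ∫_0^1 sin(π*x) dx = 2/π.
Sum: -2/π + -12/π^3 + 3/π + 2/π = -12/π^3 + 3/π.
So RHS = -∫_0^1 v(x) φ(x) dx = -3/π + 12/π^3.
LHS = RHS, so the identity holds for this test φ.
Moreover u is smooth here and v(x) = u'(x) = 3*x**2 - 2*x + 1 pointwise, so the identity holds for every test function. Hence v is the weak derivative of u.


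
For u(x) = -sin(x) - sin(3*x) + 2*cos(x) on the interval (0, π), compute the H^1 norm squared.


||u||_{H^1(0,π)}^2 = 10*π

u'(x) = -2*sin(x) - cos(x) - 3*cos(3*x).
Expand u² and (u')² and integrate term by term on (0, π), using: for integers n ≥ 1, ∫_0^π sin²(nx) dx = ∫_0^π cos²(nx) dx = π/2; for n ≠ n', ∫_0^π sin(nx)sin(n'x) dx = ∫_0^π cos(nx)cos(n'x) dx = 0; and by product-to-sum, ∫_0^π sin(nx)cos(n'x) dx = ½∫_0^π [sin((n+n')x) + sin((n−n')x)] dx, which is 0 when n+n' is even and 2n/(n²−n'²) when n+n' is odd (it need not vanish on (0, π)).
  u² squared terms: (-1)²·∫sin(x)² dx = 1·π/2 = π/2;  (-1)²·∫sin(3x)² dx = 1·π/2 = π/2;  (2)²·∫cos(x)² dx = 4·π/2 = 2*π.
  u² cross terms: 2·(-1)·(-1)·∫sin(x)·sin(3x) dx = 2·(0) = 0;  2·(-1)·(2)·∫sin(x)·cos(x) dx = -4·(0) = 0;  2·(-1)·(2)·∫sin(3x)·cos(x) dx = -4·(0) = 0.
  So ∫_0^π u² dx = π/2 + π/2 + 2*π + 0 + 0 + 0 = 3*π.
  (u')² squared terms: (-1)²·∫cos(x)² dx = 1·π/2 = π/2;  (-3)²·∫cos(3x)² dx = 9·π/2 = 9*π/2;  (-2)²·∫sin(x)² dx = 4·π/2 = 2*π.
  (u')² cross terms: 2·(-1)·(-3)·∫cos(x)·cos(3x) dx = 6·(0) = 0;  2·(-1)·(-2)·∫cos(x)·sin(x) dx = 4·(0) = 0;  2·(-3)·(-2)·∫cos(3x)·sin(x) dx = 12·(0) = 0.
  So ∫_0^π (u')² dx = π/2 + 9*π/2 + 2*π + 0 + 0 + 0 = 7*π.
||u||_{H^1}^2 = (3*π) + (7*π) = 10*π.


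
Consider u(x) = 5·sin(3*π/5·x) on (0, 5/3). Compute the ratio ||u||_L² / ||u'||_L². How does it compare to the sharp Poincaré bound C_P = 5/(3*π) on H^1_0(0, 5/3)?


||u||_L² / ||u'||_L² = 5/(3*π) = C_P.

u(x) = 5·sin(3*π/5·x), so u'(x) = 3*π*cos(3*π*x/5).
Writing u(x) = A·sin(kπx/L) with A = 5 and k = 1, use ∫_0^L sin²(kπx/L) dx = L/2 and ∫_0^L cos²(kπx/L) dx = L/2.
u² = 25·sin²(3*π/5·x) and (u')² = 9*π^2·cos²(3*π/5·x), and each of sin², cos² integrates to L/2 = 5/6 over (0, 5/3).
∫_0^5/3 u² dx = 125/6, so ||u||_L² = 5*sqrt(30)/6.
∫_0^5/3 (u')² dx = 15*π^2/2, so ||u'||_L² = sqrt(30)*π/2.
Ratio ||u||_L² / ||u'||_L² = 5/(3*π).
Sharp Poincaré constant on H^1_0(0, 5/3) is C_P = L/π = 5/(3*π), achieved by sin(3*π/5·x).
This is the k = 1 eigenfunction (up to amplitude), so the ratio equals the sharp Poincaré constant exactly.


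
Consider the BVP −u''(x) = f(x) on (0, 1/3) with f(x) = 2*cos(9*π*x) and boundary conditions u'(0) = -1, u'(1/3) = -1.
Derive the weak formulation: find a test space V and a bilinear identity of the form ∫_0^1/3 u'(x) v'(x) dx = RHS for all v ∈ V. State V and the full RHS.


V = H^1(0, 1/3) (v unrestricted at boundary; u is determined up to an additive constant); weak form: ∫_0^1/3 u'v' dx = ∫_0^1/3 (2*cos(9*π*x)) v dx − v(1/3) + v(0) for all v ∈ V.

Multiply both sides by a test function v and integrate from 0 to 1/3:
  ∫_0^1/3 −u''(x) v(x) dx = ∫_0^1/3 f(x) v(x) dx.
Integrate the LHS by parts once:
  ∫_0^1/3 −u'' v dx = −[u'(x) v(x)]_0^1/3 + ∫_0^1/3 u'(x) v'(x) dx.
Thus ∫_0^1/3 u'(x) v'(x) dx = ∫_0^1/3 f(x) v(x) dx + [u'(x) v(x)]_0^1/3.
Choose V so that boundary terms are either known or forced to vanish.
u has inhomogeneous Neumann u'(0) = -1, u'(1/3) = -1. [u' v]_0^1/3 = (-1)·v(1/3) − (-1)·v(0) = − v(1/3) + v(0). Take V = H^1(0, 1/3); boundary term becomes part of RHS.
Weak formulation: find u (satisfying any essential BC) such that ∫_0^1/3 u'(x) v'(x) dx = ∫_0^1/3 f v dx − v(1/3) + v(0) for all v ∈ V (Neumann data are natural BCs: they enter the RHS as boundary terms).
Substituting f(x) = 2*cos(9*π*x), the right-hand side is ∫_0^1/3 (2*cos(9*π*x)) v dx − v(1/3) + v(0).
Compatibility check (pure Neumann): taking v ≡ 1 ∈ V gives 0 = ∫_0^1/3 f dx + (-1) − (-1), i.e. ∫_0^1/3 f dx must equal u'(0) − u'(1/3) = 0. Indeed ∫_0^1/3 (2*cos(9*π*x)) dx = 0, so the data are compatible. The solution is then unique only up to an additive constant (fix it e.g. by requiring ∫_0^1/3 u dx = 0).


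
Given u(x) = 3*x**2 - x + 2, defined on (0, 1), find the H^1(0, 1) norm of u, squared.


||u||_{H^1}^2 = 409/30

The H^1 norm (squared) on an interval (0, L) is
  ||u||_{H^1}^2 = ∫_0^L u(x)^2 dx + ∫_0^L u'(x)^2 dx.
Compute u'(x) = 6*x - 1.
Then u(x)^2 = 9*x**4 - 6*x**3 + 13*x**2 - 4*x + 4 and u'(x)^2 = 36*x**2 - 12*x + 1.
Integrate each monomial from 0 to 1 using ∫_0^1 c·x^n dx = c·1^(n+1)/(n+1):
  ∫_0^1 u(x)^2 dx = ∫_0^1 (9*x^4 - 6*x^3 + 13*x^2 - 4*x + 4) dx. Term by term:
    ∫_0^1 9*x^4 dx = 9/5;  ∫_0^1 -6*x^3 dx = -3/2;  ∫_0^1 13*x^2 dx = 13/3;
    ∫_0^1 -4*x dx = -2;  ∫_0^1 4 dx = 4.
  Sum: 9/5 − 3/2 + 13/3 − 2 + 4 = 199/30.
  ∫_0^1 u'(x)^2 dx = ∫_0^1 (36*x^2 - 12*x + 1) dx. Term by term:
    ∫_0^1 36*x^2 dx = 12;  ∫_0^1 -12*x dx = -6;  ∫_0^1 1 dx = 1.
  Sum: 12 − 6 + 1 = 7.
Adding: ||u||_{H^1}^2 = 199/30 + 7 = 409/30.


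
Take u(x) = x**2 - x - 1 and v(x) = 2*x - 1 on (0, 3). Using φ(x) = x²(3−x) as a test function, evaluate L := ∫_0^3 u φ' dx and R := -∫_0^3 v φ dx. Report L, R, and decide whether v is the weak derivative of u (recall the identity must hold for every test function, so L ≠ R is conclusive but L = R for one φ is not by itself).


LHS = -351/20, RHS = -351/20. Yes, v = u' weakly.

u(x) = x**2 - x - 1, classical derivative u'(x) = 2*x - 1.
φ(x) = x²(3−x), so φ'(x) = 3*x*(2 - x).
Note φ(0) = φ(3) = 0, so the boundary term u·φ vanishes.
LHS = ∫_0^3 u(x) φ'(x) dx = ∫_0^3 (-3*x^4 + 9*x^3 - 3*x^2 - 6*x) dx. Term by term:
  ∫_0^3 -3*x^4 dx = -729/5;  ∫_0^3 9*x^3 dx = 729/4;  ∫_0^3 -3*x^2 dx = -27;
  ∫_0^3 -6*x dx = -27.
Sum: -729/5 + 729/4 − 27 − 27 = -351/20.
So LHS = -351/20.
∫_0^3 v(x) φ(x) dx = ∫_0^3 (-2*x^4 + 7*x^3 - 3*x^2) dx. Term by term:
  ∫_0^3 -2*x^4 dx = -486/5;  ∫_0^3 7*x^3 dx = 567/4;  ∫_0^3 -3*x^2 dx = -27.
Sum: -486/5 + 567/4 − 27 = 351/20.
So RHS = -∫_0^3 v(x) φ(x) dx = -351/20.
LHS = RHS, so the identity holds for this test φ.
Moreover u is smooth here and v(x) = u'(x) = 2*x - 1 pointwise, so the identity holds for every test function. Hence v is the weak derivative of u.


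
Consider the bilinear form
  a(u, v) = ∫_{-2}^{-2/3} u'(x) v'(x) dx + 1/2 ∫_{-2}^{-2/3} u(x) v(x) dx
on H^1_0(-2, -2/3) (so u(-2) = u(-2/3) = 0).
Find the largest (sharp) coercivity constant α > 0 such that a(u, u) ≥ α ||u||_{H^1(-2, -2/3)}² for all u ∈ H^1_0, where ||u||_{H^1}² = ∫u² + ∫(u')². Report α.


α = (8 + 9*π^2)/(16 + 9*π^2)

Coercivity of a(·,·) on H^1_0(-2, -2/3) means a(u, u) ≥ α ||u||_{H^1}² for every u ∈ H^1_0.
The interval has length L = 4/3, and Poincaré/coercivity depend only on L. Here a(u, u) = ∫(u')² + (1/2)·∫u².
Here 0 < c = 1/2 < 1. The condition a(u,u) ≥ α||u||_{H^1}² reads (1−α)∫(u')² ≥ (α−c)∫u². Any admissible α is ≤ 1 (rapidly oscillating u have ∫u²/∫(u')² → 0), and α = 1 would force 0 ≥ (1−c)∫u², impossible since c < 1; so 1−α > 0. By the sharp Poincaré inequality on H^1_0 of an interval of length L, ∫(u')² ≥ (π/L)²∫u² with equality for the first sine mode sin(π(x−x₀)/L) (x₀ the left endpoint), so the inequality holds for all u iff (1−α)(π/L)² ≥ α − c, i.e. α ≤ ((π/L)² + c)/((π/L)² + 1) = (1 + c(L/π)²)/(1 + (L/π)²). With (π/L)² = 9*π^2/16 and c = 1/2, the largest admissible constant is α = ((π/L)² + c)/((π/L)² + 1).
Simplifying, α = (8 + 9*π^2)/(16 + 9*π^2).


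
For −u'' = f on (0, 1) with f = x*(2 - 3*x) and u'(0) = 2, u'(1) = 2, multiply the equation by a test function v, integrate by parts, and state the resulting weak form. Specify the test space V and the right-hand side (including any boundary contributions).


V = H^1(0, 1) (v unrestricted at boundary; u is determined up to an additive constant); weak form: ∫_0^1 u'v' dx = ∫_0^1 (x*(2 - 3*x)) v dx + 2·v(1) − 2·v(0) for all v ∈ V.

Multiply both sides by a test function v and integrate from 0 to 1:
  ∫_0^1 −u''(x) v(x) dx = ∫_0^1 f(x) v(x) dx.
Integrate the LHS by parts once:
  ∫_0^1 −u'' v dx = −[u'(x) v(x)]_0^1 + ∫_0^1 u'(x) v'(x) dx.
Thus ∫_0^1 u'(x) v'(x) dx = ∫_0^1 f(x) v(x) dx + [u'(x) v(x)]_0^1.
Choose V so that boundary terms are either known or forced to vanish.
u has inhomogeneous Neumann u'(0) = 2, u'(1) = 2. [u' v]_0^1 = (2)·v(1) − (2)·v(0) = 2·v(1) − 2·v(0). Take V = H^1(0, 1); boundary term becomes part of RHS.
Weak formulation: find u (satisfying any essential BC) such that ∫_0^1 u'(x) v'(x) dx = ∫_0^1 f v dx + 2·v(1) − 2·v(0) for all v ∈ V (Neumann data are natural BCs: they enter the RHS as boundary terms).
Substituting f(x) = x*(2 - 3*x), the right-hand side is ∫_0^1 (x*(2 - 3*x)) v dx + 2·v(1) − 2·v(0).
Compatibility check (pure Neumann): taking v ≡ 1 ∈ V gives 0 = ∫_0^1 f dx + (2) − (2), i.e. ∫_0^1 f dx must equal u'(0) − u'(1) = 0. Indeed ∫_0^1 (x*(2 - 3*x)) dx = 0, so the data are compatible. The solution is then unique only up to an additive constant (fix it e.g. by requiring ∫_0^1 u dx = 0).


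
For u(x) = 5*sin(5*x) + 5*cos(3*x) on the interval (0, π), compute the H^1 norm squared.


||u||_{H^1(0,π)}^2 = 450*π

u'(x) = -15*sin(3*x) + 25*cos(5*x).
Expand u² and (u')² and integrate term by term on (0, π), using: for integers n ≥ 1, ∫_0^π sin²(nx) dx = ∫_0^π cos²(nx) dx = π/2; for n ≠ n', ∫_0^π sin(nx)sin(n'x) dx = ∫_0^π cos(nx)cos(n'x) dx = 0; and by product-to-sum, ∫_0^π sin(nx)cos(n'x) dx = ½∫_0^π [sin((n+n')x) + sin((n−n')x)] dx, which is 0 when n+n' is even and 2n/(n²−n'²) when n+n' is odd (it need not vanish on (0, π)).
  u² squared terms: (5)²·∫cos(3x)² dx = 25·π/2 = 25*π/2;  (5)²·∫sin(5x)² dx = 25·π/2 = 25*π/2.
  u² cross terms: 2·(5)·(5)·∫cos(3x)·sin(5x) dx = 50·(0) = 0.
  So ∫_0^π u² dx = 25*π/2 + 25*π/2 + 0 = 25*π.
  (u')² squared terms: (-15)²·∫sin(3x)² dx = 225·π/2 = 225*π/2;  (25)²·∫cos(5x)² dx = 625·π/2 = 625*π/2.
  (u')² cross terms: 2·(-15)·(25)·∫sin(3x)·cos(5x) dx = -750·(0) = 0.
  So ∫_0^π (u')² dx = 225*π/2 + 625*π/2 + 0 = 425*π.
||u||_{H^1}^2 = (25*π) + (425*π) = 450*π.


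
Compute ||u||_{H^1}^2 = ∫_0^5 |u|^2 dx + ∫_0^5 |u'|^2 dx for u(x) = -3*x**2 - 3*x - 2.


||u||_{H^1}^2 = 22955/2

The H^1 norm (squared) on an interval (0, L) is
  ||u||_{H^1}^2 = ∫_0^L u(x)^2 dx + ∫_0^L u'(x)^2 dx.
Compute u'(x) = -6*x - 3.
Then u(x)^2 = 9*x**4 + 18*x**3 + 21*x**2 + 12*x + 4 and u'(x)^2 = 36*x**2 + 36*x + 9.
Integrate each monomial from 0 to 5 using ∫_0^5 c·x^n dx = c·5^(n+1)/(n+1):
  ∫_0^5 u(x)^2 dx = ∫_0^5 (9*x^4 + 18*x^3 + 21*x^2 + 12*x + 4) dx. Term by term:
    ∫_0^5 9*x^4 dx = 5625;  ∫_0^5 18*x^3 dx = 5625/2;  ∫_0^5 21*x^2 dx = 875;
    ∫_0^5 12*x dx = 150;  ∫_0^5 4 dx = 20.
  Sum: 5625 + 5625/2 + 875 + 150 + 20 = 18965/2.
  ∫_0^5 u'(x)^2 dx = ∫_0^5 (36*x^2 + 36*x + 9) dx. Term by term:
    ∫_0^5 36*x^2 dx = 1500;  ∫_0^5 36*x dx = 450;  ∫_0^5 9 dx = 45.
  Sum: 1500 + 450 + 45 = 1995.
Adding: ||u||_{H^1}^2 = 18965/2 + 1995 = 22955/2.


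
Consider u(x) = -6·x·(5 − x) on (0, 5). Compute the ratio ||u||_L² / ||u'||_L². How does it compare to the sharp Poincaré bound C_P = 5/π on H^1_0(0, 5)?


||u||_L² / ||u'||_L² = sqrt(10)/2 < C_P = 5/π.

u(x) = -6·x·(5 − x), so u'(x) = 12*x - 30.
u(x) = -6·x·(5 − x) vanishes at x = 0 and x = 5, so u ∈ H^1_0(0, 5). Differentiate via the product rule and integrate the resulting polynomials term by term.
  ∫_0^5 u² dx = ∫_0^5 (36*x^4 - 360*x^3 + 900*x^2) dx. Term by term:
    ∫_0^5 36*x^4 dx = 22500;  ∫_0^5 -360*x^3 dx = -56250;  ∫_0^5 900*x^2 dx = 37500.
  Sum: 22500 − 56250 + 37500 = 3750.
  ∫_0^5 (u')² dx = ∫_0^5 (144*x^2 - 720*x + 900) dx. Term by term:
    ∫_0^5 144*x^2 dx = 6000;  ∫_0^5 -720*x dx = -9000;  ∫_0^5 900 dx = 4500.
  Sum: 6000 − 9000 + 4500 = 1500.
∫_0^5 u² dx = 3750, so ||u||_L² = 25*sqrt(6).
∫_0^5 (u')² dx = 1500, so ||u'||_L² = 10*sqrt(15).
Ratio ||u||_L² / ||u'||_L² = sqrt(10)/2.
Sharp Poincaré constant on H^1_0(0, 5) is C_P = L/π = 5/π, achieved by sin(π/5·x).
A polynomial bump cannot attain the sharp Poincaré constant (only the first sine eigenfunction does), so the ratio is strictly less than C_P, consistent with ||u||_L² ≤ C_P ||u'||_L².


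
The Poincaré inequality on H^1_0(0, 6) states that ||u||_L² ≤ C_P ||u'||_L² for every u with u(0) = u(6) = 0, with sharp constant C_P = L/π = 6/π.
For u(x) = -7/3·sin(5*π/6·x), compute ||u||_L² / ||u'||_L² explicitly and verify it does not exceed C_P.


||u||_L² / ||u'||_L² = 6/(5*π) < C_P = 6/π.

u(x) = -7/3·sin(5*π/6·x), so u'(x) = -35*π*cos(5*π*x/6)/18.
Writing u(x) = A·sin(kπx/L) with A = -7/3 and k = 5, use ∫_0^L sin²(kπx/L) dx = L/2 and ∫_0^L cos²(kπx/L) dx = L/2.
u² = 49/9·sin²(5*π/6·x) and (u')² = 1225*π^2/324·cos²(5*π/6·x), and each of sin², cos² integrates to L/2 = 3 over (0, 6).
∫_0^6 u² dx = 49/3, so ||u||_L² = 7*sqrt(3)/3.
∫_0^6 (u')² dx = 1225*π^2/108, so ||u'||_L² = 35*sqrt(3)*π/18.
Ratio ||u||_L² / ||u'||_L² = 6/(5*π).
Sharp Poincaré constant on H^1_0(0, 6) is C_P = L/π = 6/π, achieved by sin(π/6·x).
This is the k = 5 harmonic; the ratio L/(kπ) is strictly less than C_P = L/π, consistent with the sharp inequality ||u||_L² ≤ C_P ||u'||_L².


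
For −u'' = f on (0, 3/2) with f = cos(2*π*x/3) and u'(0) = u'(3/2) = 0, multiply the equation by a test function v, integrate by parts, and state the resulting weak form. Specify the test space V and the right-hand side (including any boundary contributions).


V = H^1(0, 3/2) (no boundary constraint on v; u is determined up to an additive constant); weak form: ∫_0^3/2 u'v' dx = ∫_0^3/2 (cos(2*π*x/3)) v dx for all v ∈ V.

Multiply both sides by a test function v and integrate from 0 to 3/2:
  ∫_0^3/2 −u''(x) v(x) dx = ∫_0^3/2 f(x) v(x) dx.
Integrate the LHS by parts once:
  ∫_0^3/2 −u'' v dx = −[u'(x) v(x)]_0^3/2 + ∫_0^3/2 u'(x) v'(x) dx.
Thus ∫_0^3/2 u'(x) v'(x) dx = ∫_0^3/2 f(x) v(x) dx + [u'(x) v(x)]_0^3/2.
Choose V so that boundary terms are either known or forced to vanish.
u has homogeneous Neumann: u'(0) = u'(3/2) = 0. So [u' v]_0^3/2 = 0·v(3/2) − 0·v(0) = 0 for any v; take V = H^1(0, 3/2).
Weak formulation: find u (satisfying any essential BC) such that ∫_0^3/2 u'(x) v'(x) dx = ∫_0^3/2 f v dx for all v ∈ V (homogeneous Neumann, so boundary terms vanish).
Substituting f(x) = cos(2*π*x/3), the right-hand side is ∫_0^3/2 (cos(2*π*x/3)) v dx.
Compatibility check (pure Neumann): taking v ≡ 1 ∈ V gives 0 = ∫_0^3/2 f dx + (0) − (0), i.e. ∫_0^3/2 f dx must equal u'(0) − u'(3/2) = 0. Indeed ∫_0^3/2 (cos(2*π*x/3)) dx = 0, so the data are compatible. The solution is then unique only up to an additive constant (fix it e.g. by requiring ∫_0^3/2 u dx = 0).


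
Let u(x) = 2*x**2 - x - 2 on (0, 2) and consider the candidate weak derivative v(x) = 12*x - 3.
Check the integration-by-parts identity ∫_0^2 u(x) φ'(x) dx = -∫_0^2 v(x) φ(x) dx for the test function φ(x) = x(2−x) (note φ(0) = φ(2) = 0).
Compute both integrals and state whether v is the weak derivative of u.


LHS = -4, RHS = -12. No, v is not the weak derivative of u.

u(x) = 2*x**2 - x - 2, classical derivative u'(x) = 4*x - 1.
φ(x) = x(2−x), so φ'(x) = 2 - 2*x.
Note φ(0) = φ(2) = 0, so the boundary term u·φ vanishes.
LHS = ∫_0^2 u(x) φ'(x) dx = ∫_0^2 (-4*x^3 + 6*x^2 + 2*x - 4) dx. Term by term:
  ∫_0^2 -4*x^3 dx = -16;  ∫_0^2 6*x^2 dx = 16;  ∫_0^2 2*x dx = 4;
  ∫_0^2 -4 dx = -8.
Sum: -16 + 16 + 4 − 8 = -4.
So LHS = -4.
∫_0^2 v(x) φ(x) dx = ∫_0^2 (-12*x^3 + 27*x^2 - 6*x) dx. Term by term:
  ∫_0^2 -12*x^3 dx = -48;  ∫_0^2 27*x^2 dx = 72;  ∫_0^2 -6*x dx = -12.
Sum: -48 + 72 − 12 = 12.
So RHS = -∫_0^2 v(x) φ(x) dx = -12.
LHS − RHS = 8 ≠ 0, so the identity fails.
(For a valid weak derivative the identity must hold for EVERY test function, in particular this one. The failure shows v is NOT the weak derivative of u.)
Correct weak derivative would be u'(x) = 4*x - 1.


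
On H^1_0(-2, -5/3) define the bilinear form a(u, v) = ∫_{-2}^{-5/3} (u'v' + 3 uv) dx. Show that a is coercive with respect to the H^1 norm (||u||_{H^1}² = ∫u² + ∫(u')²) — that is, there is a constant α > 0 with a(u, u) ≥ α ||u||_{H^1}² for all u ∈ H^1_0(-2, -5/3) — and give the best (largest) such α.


α = 1

Coercivity of a(·,·) on H^1_0(-2, -5/3) means a(u, u) ≥ α ||u||_{H^1}² for every u ∈ H^1_0.
The interval has length L = 1/3, and Poincaré/coercivity depend only on L. Here a(u, u) = ∫(u')² + (3)·∫u².
Here c = 3 ≥ 1, so a(u,u) = ∫(u')² + c∫u² ≥ ∫(u')² + ∫u² = ||u||_{H^1}², i.e. α = 1 works. No larger α is possible: a(u,u) ≥ α||u||_{H^1}² means (1−α)∫(u')² ≥ (α−c)∫u², and for the modes u_n = sin(nπ(x−x₀)/L) (x₀ the left endpoint) one has ∫u_n²/∫(u_n')² = (L/(nπ))² → 0, so a(u_n,u_n)/||u_n||_{H^1}² → 1. Hence the optimal constant is α = 1.
Therefore α = 1.


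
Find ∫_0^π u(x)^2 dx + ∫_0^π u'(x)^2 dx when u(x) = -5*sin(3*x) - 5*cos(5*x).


||u||_{H^1(0,π)}^2 = 450*π

u'(x) = 25*sin(5*x) - 15*cos(3*x).
Expand u² and (u')² and integrate term by term on (0, π), using: for integers n ≥ 1, ∫_0^π sin²(nx) dx = ∫_0^π cos²(nx) dx = π/2; for n ≠ n', ∫_0^π sin(nx)sin(n'x) dx = ∫_0^π cos(nx)cos(n'x) dx = 0; and by product-to-sum, ∫_0^π sin(nx)cos(n'x) dx = ½∫_0^π [sin((n+n')x) + sin((n−n')x)] dx, which is 0 when n+n' is even and 2n/(n²−n'²) when n+n' is odd (it need not vanish on (0, π)).
  u² squared terms: (-5)²·∫cos(5x)² dx = 25·π/2 = 25*π/2;  (-5)²·∫sin(3x)² dx = 25·π/2 = 25*π/2.
  u² cross terms: 2·(-5)·(-5)·∫cos(5x)·sin(3x) dx = 50·(0) = 0.
  So ∫_0^π u² dx = 25*π/2 + 25*π/2 + 0 = 25*π.
  (u')² squared terms: (-15)²·∫cos(3x)² dx = 225·π/2 = 225*π/2;  (25)²·∫sin(5x)² dx = 625·π/2 = 625*π/2.
  (u')² cross terms: 2·(-15)·(25)·∫cos(3x)·sin(5x) dx = -750·(0) = 0.
  So ∫_0^π (u')² dx = 225*π/2 + 625*π/2 + 0 = 425*π.
||u||_{H^1}^2 = (25*π) + (425*π) = 450*π.


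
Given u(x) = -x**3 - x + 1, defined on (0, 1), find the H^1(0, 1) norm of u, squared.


||u||_{H^1}^2 = 1087/210

The H^1 norm (squared) on an interval (0, L) is
  ||u||_{H^1}^2 = ∫_0^L u(x)^2 dx + ∫_0^L u'(x)^2 dx.
Compute u'(x) = -3*x**2 - 1.
Then u(x)^2 = x**6 + 2*x**4 - 2*x**3 + x**2 - 2*x + 1 and u'(x)^2 = 9*x**4 + 6*x**2 + 1.
Integrate each monomial from 0 to 1 using ∫_0^1 c·x^n dx = c·1^(n+1)/(n+1):
  ∫_0^1 u(x)^2 dx = ∫_0^1 (x^6 + 2*x^4 - 2*x^3 + x^2 - 2*x + 1) dx. Term by term:
    ∫_0^1 x^6 dx = 1/7;  ∫_0^1 2*x^4 dx = 2/5;  ∫_0^1 -2*x^3 dx = -1/2;
    ∫_0^1 x^2 dx = 1/3;  ∫_0^1 -2*x dx = -1;  ∫_0^1 1 dx = 1.
  Sum: 1/7 + 2/5 − 1/2 + 1/3 − 1 + 1 = 79/210.
  ∫_0^1 u'(x)^2 dx = ∫_0^1 (9*x^4 + 6*x^2 + 1) dx. Term by term:
    ∫_0^1 9*x^4 dx = 9/5;  ∫_0^1 6*x^2 dx = 2;  ∫_0^1 1 dx = 1.
  Sum: 9/5 + 2 + 1 = 24/5.
Adding: ||u||_{H^1}^2 = 79/210 + 24/5 = 1087/210.


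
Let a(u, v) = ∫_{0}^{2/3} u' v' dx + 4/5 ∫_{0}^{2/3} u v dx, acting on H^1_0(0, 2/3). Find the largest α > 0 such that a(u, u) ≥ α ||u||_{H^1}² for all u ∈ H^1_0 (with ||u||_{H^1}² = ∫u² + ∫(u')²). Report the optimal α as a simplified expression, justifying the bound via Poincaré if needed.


α = (16 + 45*π^2)/(5*(4 + 9*π^2))

Coercivity of a(·,·) on H^1_0(0, 2/3) means a(u, u) ≥ α ||u||_{H^1}² for every u ∈ H^1_0.
The interval has length L = 2/3, and Poincaré/coercivity depend only on L. Here a(u, u) = ∫(u')² + (4/5)·∫u².
Here 0 < c = 4/5 < 1. The condition a(u,u) ≥ α||u||_{H^1}² reads (1−α)∫(u')² ≥ (α−c)∫u². Any admissible α is ≤ 1 (rapidly oscillating u have ∫u²/∫(u')² → 0), and α = 1 would force 0 ≥ (1−c)∫u², impossible since c < 1; so 1−α > 0. By the sharp Poincaré inequality on H^1_0 of an interval of length L, ∫(u')² ≥ (π/L)²∫u² with equality for the first sine mode sin(π(x−x₀)/L) (x₀ the left endpoint), so the inequality holds for all u iff (1−α)(π/L)² ≥ α − c, i.e. α ≤ ((π/L)² + c)/((π/L)² + 1) = (1 + c(L/π)²)/(1 + (L/π)²). With (π/L)² = 9*π^2/4 and c = 4/5, the largest admissible constant is α = ((π/L)² + c)/((π/L)² + 1).
Simplifying, α = (16 + 45*π^2)/(5*(4 + 9*π^2)).


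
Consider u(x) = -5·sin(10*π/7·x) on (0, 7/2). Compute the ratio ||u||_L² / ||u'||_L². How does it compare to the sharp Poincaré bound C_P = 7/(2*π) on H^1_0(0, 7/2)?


||u||_L² / ||u'||_L² = 7/(10*π) < C_P = 7/(2*π).

u(x) = -5·sin(10*π/7·x), so u'(x) = -50*π*cos(10*π*x/7)/7.
Writing u(x) = A·sin(kπx/L) with A = -5 and k = 5, use ∫_0^L sin²(kπx/L) dx = L/2 and ∫_0^L cos²(kπx/L) dx = L/2.
u² = 25·sin²(10*π/7·x) and (u')² = 2500*π^2/49·cos²(10*π/7·x), and each of sin², cos² integrates to L/2 = 7/4 over (0, 7/2).
∫_0^7/2 u² dx = 175/4, so ||u||_L² = 5*sqrt(7)/2.
∫_0^7/2 (u')² dx = 625*π^2/7, so ||u'||_L² = 25*sqrt(7)*π/7.
Ratio ||u||_L² / ||u'||_L² = 7/(10*π).
Sharp Poincaré constant on H^1_0(0, 7/2) is C_P = L/π = 7/(2*π), achieved by sin(2*π/7·x).
This is the k = 5 harmonic; the ratio L/(kπ) is strictly less than C_P = L/π, consistent with the sharp inequality ||u||_L² ≤ C_P ||u'||_L².


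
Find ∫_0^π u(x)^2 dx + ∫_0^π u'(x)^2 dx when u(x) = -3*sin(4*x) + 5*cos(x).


||u||_{H^1(0,π)}^2 = -32 + 203*π/2

u'(x) = -5*sin(x) - 12*cos(4*x).
Expand u² and (u')² and integrate term by term on (0, π), using: for integers n ≥ 1, ∫_0^π sin²(nx) dx = ∫_0^π cos²(nx) dx = π/2; for n ≠ n', ∫_0^π sin(nx)sin(n'x) dx = ∫_0^π cos(nx)cos(n'x) dx = 0; and by product-to-sum, ∫_0^π sin(nx)cos(n'x) dx = ½∫_0^π [sin((n+n')x) + sin((n−n')x)] dx, which is 0 when n+n' is even and 2n/(n²−n'²) when n+n' is odd (it need not vanish on (0, π)).
  u² squared terms: (-3)²·∫sin(4x)² dx = 9·π/2 = 9*π/2;  (5)²·∫cos(x)² dx = 25·π/2 = 25*π/2.
  u² cross terms: 2·(-3)·(5)·∫sin(4x)·cos(x) dx = -30·(8/15) = -16.
  So ∫_0^π u² dx = 9*π/2 + 25*π/2 − 16 = -16 + 17*π.
  (u')² squared terms: (-12)²·∫cos(4x)² dx = 144·π/2 = 72*π;  (-5)²·∫sin(x)² dx = 25·π/2 = 25*π/2.
  (u')² cross terms: 2·(-12)·(-5)·∫cos(4x)·sin(x) dx = 120·(-2/15) = -16.
  So ∫_0^π (u')² dx = 72*π + 25*π/2 − 16 = -16 + 169*π/2.
||u||_{H^1}^2 = (-16 + 17*π) + (-16 + 169*π/2) = -32 + 203*π/2.


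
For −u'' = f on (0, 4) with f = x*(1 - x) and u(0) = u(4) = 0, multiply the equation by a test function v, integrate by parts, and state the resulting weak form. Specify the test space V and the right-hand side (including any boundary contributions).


V = H^1_0(0, 4) (so v(0) = v(4) = 0); weak form: ∫_0^4 u'v' dx = ∫_0^4 (x*(1 - x)) v dx for all v ∈ V.

Multiply both sides by a test function v and integrate from 0 to 4:
  ∫_0^4 −u''(x) v(x) dx = ∫_0^4 f(x) v(x) dx.
Integrate the LHS by parts once:
  ∫_0^4 −u'' v dx = −[u'(x) v(x)]_0^4 + ∫_0^4 u'(x) v'(x) dx.
Thus ∫_0^4 u'(x) v'(x) dx = ∫_0^4 f(x) v(x) dx + [u'(x) v(x)]_0^4.
Choose V so that boundary terms are either known or forced to vanish.
u is Dirichlet: u(0) = u(4) = 0. Let V = H^1_0(0, 4); then v(0) = v(4) = 0, and [u' v]_0^4 = 0.
Weak formulation: find u (satisfying any essential BC) such that ∫_0^4 u'(x) v'(x) dx = ∫_0^4 f v dx for all v ∈ V.
Substituting f(x) = x*(1 - x), the right-hand side is ∫_0^4 (x*(1 - x)) v dx.


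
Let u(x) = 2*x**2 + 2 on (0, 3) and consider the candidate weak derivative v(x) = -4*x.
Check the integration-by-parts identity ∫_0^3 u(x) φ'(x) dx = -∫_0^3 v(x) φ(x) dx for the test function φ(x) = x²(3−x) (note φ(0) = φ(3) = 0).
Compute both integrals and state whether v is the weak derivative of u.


LHS = -243/5, RHS = 243/5. No, v is not the weak derivative of u.

u(x) = 2*x**2 + 2, classical derivative u'(x) = 4*x.
φ(x) = x²(3−x), so φ'(x) = 3*x*(2 - x).
Note φ(0) = φ(3) = 0, so the boundary term u·φ vanishes.
LHS = ∫_0^3 u(x) φ'(x) dx = ∫_0^3 (-6*x^4 + 12*x^3 - 6*x^2 + 12*x) dx. Term by term:
  ∫_0^3 -6*x^4 dx = -1458/5;  ∫_0^3 12*x^3 dx = 243;  ∫_0^3 -6*x^2 dx = -54;
  ∫_0^3 12*x dx = 54.
Sum: -1458/5 + 243 − 54 + 54 = -243/5.
So LHS = -243/5.
∫_0^3 v(x) φ(x) dx = ∫_0^3 (4*x^4 - 12*x^3) dx. Term by term:
  ∫_0^3 4*x^4 dx = 972/5;  ∫_0^3 -12*x^3 dx = -243.
Sum: 972/5 − 243 = -243/5.
So RHS = -∫_0^3 v(x) φ(x) dx = 243/5.
LHS − RHS = -486/5 ≠ 0, so the identity fails.
(For a valid weak derivative the identity must hold for EVERY test function, in particular this one. The failure shows v is NOT the weak derivative of u.)
Correct weak derivative would be u'(x) = 4*x.


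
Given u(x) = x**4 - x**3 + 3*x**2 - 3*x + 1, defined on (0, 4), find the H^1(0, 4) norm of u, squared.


||u||_{H^1}^2 = 16761608/315

The H^1 norm (squared) on an interval (0, L) is
  ||u||_{H^1}^2 = ∫_0^L u(x)^2 dx + ∫_0^L u'(x)^2 dx.
Compute u'(x) = 4*x**3 - 3*x**2 + 6*x - 3.
Then u(x)^2 = x**8 - 2*x**7 + 7*x**6 - 12*x**5 + 17*x**4 - 20*x**3 + 15*x**2 - 6*x + 1 and u'(x)^2 = 16*x**6 - 24*x**5 + 57*x**4 - 60*x**3 + 54*x**2 - 36*x + 9.
Integrate each monomial from 0 to 4 using ∫_0^4 c·x^n dx = c·4^(n+1)/(n+1):
  ∫_0^4 u(x)^2 dx = ∫_0^4 (x^8 - 2*x^7 + 7*x^6 - 12*x^5 + 17*x^4 - 20*x^3 + 15*x^2 - 6*x + 1) dx. Term by term:
    ∫_0^4 x^8 dx = 262144/9;  ∫_0^4 -2*x^7 dx = -16384;  ∫_0^4 7*x^6 dx = 16384;
    ∫_0^4 -12*x^5 dx = -8192;  ∫_0^4 17*x^4 dx = 17408/5;  ∫_0^4 -20*x^3 dx = -1280;
    ∫_0^4 15*x^2 dx = 320;  ∫_0^4 -6*x dx = -48;  ∫_0^4 1 dx = 4.
  Sum: 262144/9 − 16384 + 16384 − 8192 + 17408/5 − 1280 + 320 − 48 + 4 = 1053572/45.
  ∫_0^4 u'(x)^2 dx = ∫_0^4 (16*x^6 - 24*x^5 + 57*x^4 - 60*x^3 + 54*x^2 - 36*x + 9) dx. Term by term:
    ∫_0^4 16*x^6 dx = 262144/7;  ∫_0^4 -24*x^5 dx = -16384;  ∫_0^4 57*x^4 dx = 58368/5;
    ∫_0^4 -60*x^3 dx = -3840;  ∫_0^4 54*x^2 dx = 1152;  ∫_0^4 -36*x dx = -288;
    ∫_0^4 9 dx = 36.
  Sum: 262144/7 − 16384 + 58368/5 − 3840 + 1152 − 288 + 36 = 1042956/35.
Adding: ||u||_{H^1}^2 = 1053572/45 + 1042956/35 = 16761608/315.


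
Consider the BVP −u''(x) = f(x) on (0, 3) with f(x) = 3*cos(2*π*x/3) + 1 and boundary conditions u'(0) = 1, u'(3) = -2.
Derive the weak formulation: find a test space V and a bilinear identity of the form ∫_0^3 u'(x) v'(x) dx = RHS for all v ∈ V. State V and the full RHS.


V = H^1(0, 3) (v unrestricted at boundary; u is determined up to an additive constant); weak form: ∫_0^3 u'v' dx = ∫_0^3 (3*cos(2*π*x/3) + 1) v dx − 2·v(3) − v(0) for all v ∈ V.

Multiply both sides by a test function v and integrate from 0 to 3:
  ∫_0^3 −u''(x) v(x) dx = ∫_0^3 f(x) v(x) dx.
Integrate the LHS by parts once:
  ∫_0^3 −u'' v dx = −[u'(x) v(x)]_0^3 + ∫_0^3 u'(x) v'(x) dx.
Thus ∫_0^3 u'(x) v'(x) dx = ∫_0^3 f(x) v(x) dx + [u'(x) v(x)]_0^3.
Choose V so that boundary terms are either known or forced to vanish.
u has inhomogeneous Neumann u'(0) = 1, u'(3) = -2. [u' v]_0^3 = (-2)·v(3) − (1)·v(0) = − 2·v(3) − v(0). Take V = H^1(0, 3); boundary term becomes part of RHS.
Weak formulation: find u (satisfying any essential BC) such that ∫_0^3 u'(x) v'(x) dx = ∫_0^3 f v dx − 2·v(3) − v(0) for all v ∈ V (Neumann data are natural BCs: they enter the RHS as boundary terms).
Substituting f(x) = 3*cos(2*π*x/3) + 1, the right-hand side is ∫_0^3 (3*cos(2*π*x/3) + 1) v dx − 2·v(3) − v(0).
Compatibility check (pure Neumann): taking v ≡ 1 ∈ V gives 0 = ∫_0^3 f dx + (-2) − (1), i.e. ∫_0^3 f dx must equal u'(0) − u'(3) = 3. Indeed ∫_0^3 (3*cos(2*π*x/3) + 1) dx = 3, so the data are compatible. The solution is then unique only up to an additive constant (fix it e.g. by requiring ∫_0^3 u dx = 0).


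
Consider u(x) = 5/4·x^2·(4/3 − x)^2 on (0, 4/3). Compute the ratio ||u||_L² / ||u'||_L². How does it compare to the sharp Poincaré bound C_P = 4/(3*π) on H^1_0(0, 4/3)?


||u||_L² / ||u'||_L² = 2*sqrt(3)/9 < C_P = 4/(3*π).

u(x) = 5/4·x^2·(4/3 − x)^2, so u'(x) = 5*x*(3*x - 4)*(3*x - 2)/9.
u(x) = 5/4·x^2·(4/3 − x)^2 vanishes at x = 0 and x = 4/3, so u ∈ H^1_0(0, 4/3). Differentiate via the product rule and integrate the resulting polynomials term by term.
  ∫_0^4/3 u² dx = ∫_0^4/3 (25*x^8/16 - 25*x^7/3 + 50*x^6/3 - 400*x^5/27 + 400*x^4/81) dx. Term by term:
    ∫_0^4/3 25*x^8/16 dx = 409600/177147;  ∫_0^4/3 -25*x^7/3 dx = -204800/19683;  ∫_0^4/3 50*x^6/3 dx = 819200/45927;
    ∫_0^4/3 -400*x^5/27 dx = -819200/59049;  ∫_0^4/3 400*x^4/81 dx = 81920/19683.
  Sum: 409600/177147 − 204800/19683 + 819200/45927 − 819200/59049 + 81920/19683 = 40960/1240029.
  ∫_0^4/3 (u')² dx = ∫_0^4/3 (25*x^6 - 100*x^5 + 1300*x^4/9 - 800*x^3/9 + 1600*x^2/81) dx. Term by term:
    ∫_0^4/3 25*x^6 dx = 409600/15309;  ∫_0^4/3 -100*x^5 dx = -204800/2187;  ∫_0^4/3 1300*x^4/9 dx = 266240/2187;
    ∫_0^4/3 -800*x^3/9 dx = -51200/729;  ∫_0^4/3 1600*x^2/81 dx = 102400/6561.
  Sum: 409600/15309 − 204800/2187 + 266240/2187 − 51200/729 + 102400/6561 = 10240/45927.
∫_0^4/3 u² dx = 40960/1240029, so ||u||_L² = 64*sqrt(210)/5103.
∫_0^4/3 (u')² dx = 10240/45927, so ||u'||_L² = 32*sqrt(70)/567.
Ratio ||u||_L² / ||u'||_L² = 2*sqrt(3)/9.
Sharp Poincaré constant on H^1_0(0, 4/3) is C_P = L/π = 4/(3*π), achieved by sin(3*π/4·x).
A polynomial bump cannot attain the sharp Poincaré constant (only the first sine eigenfunction does), so the ratio is strictly less than C_P, consistent with ||u||_L² ≤ C_P ||u'||_L².


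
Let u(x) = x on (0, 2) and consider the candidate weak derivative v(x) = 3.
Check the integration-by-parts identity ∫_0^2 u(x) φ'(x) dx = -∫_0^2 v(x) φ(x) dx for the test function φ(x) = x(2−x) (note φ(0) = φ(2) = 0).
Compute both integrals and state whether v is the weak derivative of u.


LHS = -4/3, RHS = -4. No, v is not the weak derivative of u.

u(x) = x, classical derivative u'(x) = 1.
φ(x) = x(2−x), so φ'(x) = 2 - 2*x.
Note φ(0) = φ(2) = 0, so the boundary term u·φ vanishes.
LHS = ∫_0^2 u(x) φ'(x) dx = ∫_0^2 (-2*x^2 + 2*x) dx. Term by term:
  ∫_0^2 -2*x^2 dx = -16/3;  ∫_0^2 2*x dx = 4.
Sum: -16/3 + 4 = -4/3.
So LHS = -4/3.
∫_0^2 v(x) φ(x) dx = ∫_0^2 (-3*x^2 + 6*x) dx. Term by term:
  ∫_0^2 -3*x^2 dx = -8;  ∫_0^2 6*x dx = 12.
Sum: -8 + 12 = 4.
So RHS = -∫_0^2 v(x) φ(x) dx = -4.
LHS − RHS = 8/3 ≠ 0, so the identity fails.
(For a valid weak derivative the identity must hold for EVERY test function, in particular this one. The failure shows v is NOT the weak derivative of u.)
Correct weak derivative would be u'(x) = 1.


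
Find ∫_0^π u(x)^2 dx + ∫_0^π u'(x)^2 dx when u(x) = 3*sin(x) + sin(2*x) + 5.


||u||_{H^1(0,π)}^2 = 60 + 73*π/2

u'(x) = 3*cos(x) + 2*cos(2*x).
Expand u² and (u')² and integrate term by term on (0, π), using: for integers n ≥ 1, ∫_0^π sin²(nx) dx = ∫_0^π cos²(nx) dx = π/2; for n ≠ n', ∫_0^π sin(nx)sin(n'x) dx = ∫_0^π cos(nx)cos(n'x) dx = 0; and by product-to-sum, ∫_0^π sin(nx)cos(n'x) dx = ½∫_0^π [sin((n+n')x) + sin((n−n')x)] dx, which is 0 when n+n' is even and 2n/(n²−n'²) when n+n' is odd (it need not vanish on (0, π)). For the constant mode: ∫_0^π 1 dx = π, ∫_0^π cos(nx) dx = 0, ∫_0^π sin(nx) dx = (1−(−1)^n)/n.
  u² squared terms: (5)²·∫1 dx = 25·π = 25*π;  (3)²·∫sin(x)² dx = 9·π/2 = 9*π/2;  (1)²·∫sin(2x)² dx = 1·π/2 = π/2.
  u² cross terms: 2·(5)·(3)·∫1·sin(x) dx = 30·(2) = 60;  2·(5)·(1)·∫1·sin(2x) dx = 10·(0) = 0;  2·(3)·(1)·∫sin(x)·sin(2x) dx = 6·(0) = 0.
  So ∫_0^π u² dx = 25*π + 9*π/2 + π/2 + 60 + 0 + 0 = 60 + 30*π.
  (u')² squared terms: (2)²·∫cos(2x)² dx = 4·π/2 = 2*π;  (3)²·∫cos(x)² dx = 9·π/2 = 9*π/2.
  (u')² cross terms: 2·(2)·(3)·∫cos(2x)·cos(x) dx = 12·(0) = 0.
  So ∫_0^π (u')² dx = 2*π + 9*π/2 + 0 = 13*π/2.
||u||_{H^1}^2 = (60 + 30*π) + (13*π/2) = 60 + 73*π/2.


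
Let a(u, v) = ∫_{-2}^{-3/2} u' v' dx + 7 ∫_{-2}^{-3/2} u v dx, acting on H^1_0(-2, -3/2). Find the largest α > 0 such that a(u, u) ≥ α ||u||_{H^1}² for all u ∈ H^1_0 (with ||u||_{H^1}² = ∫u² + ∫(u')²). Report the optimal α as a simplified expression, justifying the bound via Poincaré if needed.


α = 1

Coercivity of a(·,·) on H^1_0(-2, -3/2) means a(u, u) ≥ α ||u||_{H^1}² for every u ∈ H^1_0.
The interval has length L = 1/2, and Poincaré/coercivity depend only on L. Here a(u, u) = ∫(u')² + (7)·∫u².
Here c = 7 ≥ 1, so a(u,u) = ∫(u')² + c∫u² ≥ ∫(u')² + ∫u² = ||u||_{H^1}², i.e. α = 1 works. No larger α is possible: a(u,u) ≥ α||u||_{H^1}² means (1−α)∫(u')² ≥ (α−c)∫u², and for the modes u_n = sin(nπ(x−x₀)/L) (x₀ the left endpoint) one has ∫u_n²/∫(u_n')² = (L/(nπ))² → 0, so a(u_n,u_n)/||u_n||_{H^1}² → 1. Hence the optimal constant is α = 1.
Therefore α = 1.


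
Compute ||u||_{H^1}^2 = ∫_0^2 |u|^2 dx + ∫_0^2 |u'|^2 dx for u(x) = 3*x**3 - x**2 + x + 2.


||u||_{H^1}^2 = 65146/105

The H^1 norm (squared) on an interval (0, L) is
  ||u||_{H^1}^2 = ∫_0^L u(x)^2 dx + ∫_0^L u'(x)^2 dx.
Compute u'(x) = 9*x**2 - 2*x + 1.
Then u(x)^2 = 9*x**6 - 6*x**5 + 7*x**4 + 10*x**3 - 3*x**2 + 4*x + 4 and u'(x)^2 = 81*x**4 - 36*x**3 + 22*x**2 - 4*x + 1.
Integrate each monomial from 0 to 2 using ∫_0^2 c·x^n dx = c·2^(n+1)/(n+1):
  ∫_0^2 u(x)^2 dx = ∫_0^2 (9*x^6 - 6*x^5 + 7*x^4 + 10*x^3 - 3*x^2 + 4*x + 4) dx. Term by term:
    ∫_0^2 9*x^6 dx = 1152/7;  ∫_0^2 -6*x^5 dx = -64;  ∫_0^2 7*x^4 dx = 224/5;
    ∫_0^2 10*x^3 dx = 40;  ∫_0^2 -3*x^2 dx = -8;  ∫_0^2 4*x dx = 8;
    ∫_0^2 4 dx = 8.
  Sum: 1152/7 − 64 + 224/5 + 40 − 8 + 8 + 8 = 6768/35.
  ∫_0^2 u'(x)^2 dx = ∫_0^2 (81*x^4 - 36*x^3 + 22*x^2 - 4*x + 1) dx. Term by term:
    ∫_0^2 81*x^4 dx = 2592/5;  ∫_0^2 -36*x^3 dx = -144;  ∫_0^2 22*x^2 dx = 176/3;
    ∫_0^2 -4*x dx = -8;  ∫_0^2 1 dx = 2.
  Sum: 2592/5 − 144 + 176/3 − 8 + 2 = 6406/15.
Adding: ||u||_{H^1}^2 = 6768/35 + 6406/15 = 65146/105.
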